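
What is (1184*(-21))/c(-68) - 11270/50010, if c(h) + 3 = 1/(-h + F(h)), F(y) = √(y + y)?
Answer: 1767141385177/212207433 - 49728*I*√34/42433 ≈ 8327.4 - 6.8334*I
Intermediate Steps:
F(y) = √2*√y (F(y) = √(2*y) = √2*√y)
c(h) = -3 + 1/(-h + √2*√h)
(1184*(-21))/c(-68) - 11270/50010 = (1184*(-21))/(((1 + 3*(-68) - 3*√2*√(-68))/(-1*(-68) + √2*√(-68)))) - 11270/50010 = -24864*(68 + √2*(2*I*√17))/(1 - 204 - 3*√2*2*I*√17) - 11270*1/50010 = -24864*(68 + 2*I*√34)/(1 - 204 - 6*I*√34) - 1127/5001 = -24864*(68 + 2*I*√34)/(-203 - 6*I*√34) - 1127/5001 = -1127/5001 - 24864*(68 + 2*I*√34)/(-203 - 6*I*√34)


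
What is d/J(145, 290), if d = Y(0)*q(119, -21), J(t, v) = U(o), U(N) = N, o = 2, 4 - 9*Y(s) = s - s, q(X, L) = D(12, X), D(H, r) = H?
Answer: 8/3 ≈ 2.6667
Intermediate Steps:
q(X, L) = 12
Y(s) = 4/9 (Y(s) = 4/9 - (s - s)/9 = 4/9 - ⅑*0 = 4/9 + 0 = 4/9)
J(t, v) = 2
d = 16/3 (d = (4/9)*12 = 16/3 ≈ 5.3333)
d/J(145, 290) = (16/3)/2 = (16/3)*(½) = 8/3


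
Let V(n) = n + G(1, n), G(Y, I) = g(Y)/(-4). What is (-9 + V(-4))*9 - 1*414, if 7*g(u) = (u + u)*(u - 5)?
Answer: -3699/7 ≈ -528.43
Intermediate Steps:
g(u) = 2*u*(-5 + u)/7 (g(u) = ((u + u)*(u - 5))/7 = ((2*u)*(-5 + u))/7 = (2*u*(-5 + u))/7 = 2*u*(-5 + u)/7)
G(Y, I) = -Y*(-5 + Y)/14 (G(Y, I) = (2*Y*(-5 + Y)/7)/(-4) = (2*Y*(-5 + Y)/7)*(-1/4) = -Y*(-5 + Y)/14)
V(n) = 2/7 + n (V(n) = n + (1/14)*1*(5 - 1*1) = n + (1/14)*1*(5 - 1) = n + (1/14)*1*4 = n + 2/7 = 2/7 + n)
(-9 + V(-4))*9 - 1*414 = (-9 + (2/7 - 4))*9 - 1*414 = (-9 - 26/7)*9 - 414 = -89/7*9 - 414 = -801/7 - 414 = -3699/7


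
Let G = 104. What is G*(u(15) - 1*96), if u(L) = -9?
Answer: -10920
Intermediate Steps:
G*(u(15) - 1*96) = 104*(-9 - 1*96) = 104*(-9 - 96) = 104*(-105) = -10920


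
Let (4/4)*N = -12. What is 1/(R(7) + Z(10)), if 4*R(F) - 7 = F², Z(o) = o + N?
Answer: 1/12 ≈ 0.083333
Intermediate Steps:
N = -12
Z(o) = -12 + o (Z(o) = o - 12 = -12 + o)
R(F) = 7/4 + F²/4
1/(R(7) + Z(10)) = 1/((7/4 + (¼)*7²) + (-12 + 10)) = 1/((7/4 + (¼)*49) - 2) = 1/((7/4 + 49/4) - 2) = 1/(14 - 2) = 1/12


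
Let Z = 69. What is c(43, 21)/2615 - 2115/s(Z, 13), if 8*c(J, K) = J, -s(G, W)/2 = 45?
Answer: 491663/20920 ≈ 23.502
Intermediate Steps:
s(G, W) = -90 (s(G, W) = -2*45 = -90)
c(J, K) = J/8
c(43, 21)/2615 - 2115/s(Z, 13) = ((⅛)*43)/2615 - 2115/(-90) = (43/8)*(1/2615) - 2115*(-1/90) = 43/20920 + 47/2 = 491663/20920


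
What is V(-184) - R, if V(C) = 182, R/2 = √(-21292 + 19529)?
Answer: 182 - 2*I*√1763 ≈ 182.0 - 83.976*I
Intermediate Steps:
R = 2*I*√1763 (R = 2*√(-21292 + 19529) = 2*√(-1763) = 2*(I*√1763) = 2*I*√1763 ≈ 83.976*I)
V(-184) - R = 182 - 2*I*√1763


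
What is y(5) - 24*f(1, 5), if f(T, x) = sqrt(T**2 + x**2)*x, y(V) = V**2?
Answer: 25 - 120*sqrt(26) ≈ -586.88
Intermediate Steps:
f(T, x) = x*sqrt(T**2 + x**2)
y(5) - 24*f(1, 5) = 5**2 - 120*sqrt(1**2 + 5**2) = 25 - 120*sqrt(1 + 25) = 25 - 120*sqrt(26)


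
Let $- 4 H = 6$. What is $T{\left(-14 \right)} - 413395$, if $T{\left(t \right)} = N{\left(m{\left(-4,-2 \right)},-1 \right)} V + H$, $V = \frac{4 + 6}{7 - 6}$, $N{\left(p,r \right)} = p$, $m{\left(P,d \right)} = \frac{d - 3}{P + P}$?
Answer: $- \frac{1653561}{4} \approx -4.1339 \cdot 10^{5}$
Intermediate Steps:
$H = - \frac{3}{2}$ ($H = \left(- \frac{1}{4}\right) 6 = - \frac{3}{2} \approx -1.5$)
$m{\left(P,d \right)} = \frac{-3 + d}{2 P}$
$V = 10$ ($V = \frac{10}{1} = 10 \cdot 1 = 10$)
$T{\left(t \right)} = \frac{19}{4}$ ($T{\left(t \right)} = \frac{-3 - 2}{2 \left(-4\right)} 10 - \frac{3}{2} = \frac{1}{2} \left(- \frac{1}{4}\right) \left(-5\right) 10 - \frac{3}{2} = \frac{5}{8} \cdot 10 - \frac{3}{2} = \frac{25}{4} - \frac{3}{2} = \frac{19}{4}$)
$T{\left(-14 \right)} - 413395 = \frac{19}{4} - 413395 = - \frac{1653561}{4}$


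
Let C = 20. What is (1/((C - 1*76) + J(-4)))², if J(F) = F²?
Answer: 1/1600 ≈ 0.00062500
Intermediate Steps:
(1/((C - 1*76) + J(-4)))² = (1/((20 - 1*76) + (-4)²))² = (1/((20 - 76) + 16))² = (1/(-56 + 16))² = (1/(-40))² = (-1/40)² = 1/1600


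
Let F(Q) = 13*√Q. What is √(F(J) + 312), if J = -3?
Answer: √(312 + 13*I*√3) ≈ 17.675 + 0.63696*I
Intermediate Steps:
√(F(J) + 312) = √(13*√(-3) + 312) = √(13*(I*√3) + 312) = √(13*I*√3 + 312) = √(312 + 13*I*√3)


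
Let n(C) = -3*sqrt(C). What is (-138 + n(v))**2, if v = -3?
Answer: 19017 + 828*I*sqrt(3) ≈ 19017.0 + 1434.1*I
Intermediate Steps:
(-138 + n(v))**2 = (-138 - 3*I*sqrt(3))**2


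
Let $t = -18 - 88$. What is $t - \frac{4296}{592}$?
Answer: $- \frac{8381}{74} \approx -113.26$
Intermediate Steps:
$t = -106$ ($t = -18 - 88 = -106$)
$t - \frac{4296}{592} = -106 - \frac{4296}{592} = -106 - 4296 \cdot \frac{1}{592} = -106 - \frac{537}{74} = - \frac{8381}{74}$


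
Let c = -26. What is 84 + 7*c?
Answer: -98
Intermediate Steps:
84 + 7*c = 84 + 7*(-26) = 84 - 182 = -98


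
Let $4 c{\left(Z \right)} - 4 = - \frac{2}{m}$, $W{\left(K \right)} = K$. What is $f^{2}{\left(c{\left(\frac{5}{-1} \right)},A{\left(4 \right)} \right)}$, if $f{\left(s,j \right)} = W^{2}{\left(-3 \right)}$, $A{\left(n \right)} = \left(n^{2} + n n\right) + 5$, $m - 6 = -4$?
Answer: $81$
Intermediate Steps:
$m = 2$ ($m = 6 - 4 = 2$)
$A{\left(n \right)} = 5 + 2 n^{2}$ ($A{\left(n \right)} = \left(n^{2} + n^{2}\right) + 5 = 2 n^{2} + 5 = 5 + 2 n^{2}$)
$c{\left(Z \right)} = \frac{3}{4}$ ($c{\left(Z \right)} = 1 + \frac{\left(-2\right) \frac{1}{2}}{4} = 1 + \frac{1}{4} \left(-1\right) = 1 - \frac{1}{4} = \frac{3}{4}$)
$f{\left(s,j \right)} = 9$ ($f{\left(s,j \right)} = \left(-3\right)^{2} = 9$)
$f^{2}{\left(c{\left(\frac{5}{-1} \right)},A{\left(4 \right)} \right)} = 9^{2} = 81$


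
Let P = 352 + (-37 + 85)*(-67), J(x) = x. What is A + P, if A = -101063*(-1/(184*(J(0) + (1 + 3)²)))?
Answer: -8330553/2944 ≈ -2829.7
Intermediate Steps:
P = -2864 (P = 352 + 48*(-67) = 352 - 3216 = -2864)
A = 101063/2944 (A = -101063*(-1/(184*(0 + (1 + 3)²))) = -101063*(-1/(184*(0 + 4²))) = -101063*(-1/(184*(0 + 16))) = -101063/((-184*16)) = -101063/(-2944) = -101063*(-1/2944) = 101063/2944 ≈ 34.328)
A + P = 101063/2944 - 2864 = -8330553/2944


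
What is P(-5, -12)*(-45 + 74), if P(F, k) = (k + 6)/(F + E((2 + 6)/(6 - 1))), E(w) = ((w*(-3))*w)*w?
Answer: 21750/2161 ≈ 10.065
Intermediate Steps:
E(w) = -3*w³ (E(w) = ((-3*w)*w)*w = (-3*w²)*w = -3*w³)
P(F, k) = (6 + k)/(-1536/125 + F) (P(F, k) = (k + 6)/(F - 3*(2 + 6)³/(6 - 1)³) = (6 + k)/(F - 3*(8/5)³) = (6 + k)/(F - 3*512/125) = (6 + k)/(F - 1536/125) = (6 + k)/(-1536/125 + F))
P(-5, -12)*(-45 + 74) = (125*(6 - 12)/(-1536 + 125*(-5)))*(-45 + 74) = (125*(-6)/(-1536 - 625))*29 = (125*(-6)/(-2161))*29 = (125*(-1/2161)*(-6))*29 = (750/2161)*29 = 21750/2161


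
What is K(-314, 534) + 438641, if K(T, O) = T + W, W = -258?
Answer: 438069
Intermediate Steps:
K(T, O) = -258 + T (K(T, O) = T - 258 = -258 + T)
K(-314, 534) + 438641 = (-258 - 314) + 438641 = -572 + 438641 = 438069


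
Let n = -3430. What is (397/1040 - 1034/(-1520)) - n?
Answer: 13559557/3952 ≈ 3431.1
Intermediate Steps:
(397/1040 - 1034/(-1520)) - n = (397/1040 - 1034/(-1520)) - 1*(-3430) = (397*(1/1040) - 1034*(-1/1520)) + 3430 = (397/1040 + 517/760) + 3430 = 4197/3952 + 3430 = 13559557/3952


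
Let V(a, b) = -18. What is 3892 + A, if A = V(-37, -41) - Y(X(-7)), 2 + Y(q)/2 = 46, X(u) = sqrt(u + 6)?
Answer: 3786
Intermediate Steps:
X(u) = sqrt(6 + u)
Y(q) = 88 (Y(q) = -4 + 2*46 = -4 + 92 = 88)
A = -106 (A = -18 - 1*88 = -18 - 88 = -106)
3892 + A = 3892 - 106 = 3786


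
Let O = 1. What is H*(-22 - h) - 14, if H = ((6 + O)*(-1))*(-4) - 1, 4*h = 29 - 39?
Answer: -1081/2 ≈ -540.50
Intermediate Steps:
h = -5/2 (h = (29 - 39)/4 = (¼)*(-10) = -5/2 ≈ -2.5000)
H = 27 (H = ((6 + 1)*(-1))*(-4) - 1 = (7*(-1))*(-4) - 1 = -7*(-4) - 1 = 28 - 1 = 27)
H*(-22 - h) - 14 = 27*(-22 - 1*(-5/2)) - 14 = 27*(-22 + 5/2) - 14 = 27*(-39/2) - 14 = -1053/2 - 14 = -1081/2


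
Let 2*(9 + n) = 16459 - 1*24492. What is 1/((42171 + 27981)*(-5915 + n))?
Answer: -1/697345956 ≈ -1.4340e-9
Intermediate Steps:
n = -8051/2 (n = -9 + (16459 - 1*24492)/2 = -9 + (16459 - 24492)/2 = -9 + (1/2)*(-8033) = -9 - 8033/2 = -8051/2 ≈ -4025.5)
1/((42171 + 27981)*(-5915 + n)) = 1/((42171 + 27981)*(-5915 - 8051/2)) = 1/(70152*(-19881/2)) = 1/(-697345956) = -1/697345956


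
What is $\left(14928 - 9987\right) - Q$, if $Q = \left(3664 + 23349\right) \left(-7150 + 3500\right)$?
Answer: $98602391$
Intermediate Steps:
$Q = -98597450$ ($Q = 27013 \left(-3650\right) = -98597450$)
$\left(14928 - 9987\right) - Q = \left(14928 - 9987\right) - -98597450 = \left(14928 - 9987\right) + 98597450 = 4941 + 98597450 = 98602391$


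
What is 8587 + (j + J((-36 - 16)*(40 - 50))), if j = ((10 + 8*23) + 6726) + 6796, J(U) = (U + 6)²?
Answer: 298979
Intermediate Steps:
J(U) = (6 + U)²
j = 13716 (j = ((10 + 184) + 6726) + 6796 = (194 + 6726) + 6796 = 6920 + 6796 = 13716)
8587 + (j + J((-36 - 16)*(40 - 50))) = 8587 + (13716 + (6 + (-36 - 16)*(40 - 50))²) = 8587 + (13716 + (6 - 52*(-10))²) = 8587 + (13716 + (6 + 520)²) = 8587 + (13716 + 526²) = 8587 + (13716 + 276676) = 8587 + 290392 = 298979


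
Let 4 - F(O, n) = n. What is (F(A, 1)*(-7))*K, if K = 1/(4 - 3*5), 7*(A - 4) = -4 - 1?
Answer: 21/11 ≈ 1.9091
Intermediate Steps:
A = 23/7 (A = 4 + (-4 - 1)/7 = 4 + (⅐)*(-5) = 4 - 5/7 = 23/7 ≈ 3.2857)
F(O, n) = 4 - n
K = -1/11 (K = 1/(4 - 15) = 1/(-11) = -1/11 ≈ -0.090909)
(F(A, 1)*(-7))*K = ((4 - 1*1)*(-7))*(-1/11) = ((4 - 1)*(-7))*(-1/11) = (3*(-7))*(-1/11) = -21*(-1/11) = 21/11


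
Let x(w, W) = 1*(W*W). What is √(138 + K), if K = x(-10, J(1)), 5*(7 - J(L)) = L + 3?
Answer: √4411/5 ≈ 13.283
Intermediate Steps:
J(L) = 32/5 - L/5 (J(L) = 7 - (L + 3)/5 = 7 - (3 + L)/5 = 7 + (-⅗ - L/5) = 32/5 - L/5)
x(w, W) = W² (x(w, W) = 1*W² = W²)
K = 961/25 (K = (32/5 - ⅕*1)² = (32/5 - ⅕)² = (31/5)² = 961/25 ≈ 38.440)
√(138 + K) = √(138 + 961/25) = √(4411/25) = √4411/5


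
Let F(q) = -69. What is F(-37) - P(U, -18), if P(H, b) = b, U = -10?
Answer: -51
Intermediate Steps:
F(-37) - P(U, -18) = -69 - 1*(-18) = -69 + 18 = -51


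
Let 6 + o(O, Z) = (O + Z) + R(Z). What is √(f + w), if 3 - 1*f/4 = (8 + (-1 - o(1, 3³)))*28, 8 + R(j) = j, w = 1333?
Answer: √5153 ≈ 71.784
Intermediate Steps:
R(j) = -8 + j
o(O, Z) = -14 + O + 2*Z (o(O, Z) = -6 + ((O + Z) + (-8 + Z)) = -6 + (-8 + O + 2*Z) = -14 + O + 2*Z)
f = 3820 (f = 12 - 4*(8 + (-1 - (-14 + 1 + 2*3³)))*28 = 12 - 4*(8 + (-1 - (-14 + 1 + 2*27)))*28 = 12 - 4*(8 + (-1 - (-14 + 1 + 54)))*28 = 12 - 4*(8 + (-1 - 1*41))*28 = 12 - 4*(8 + (-1 - 41))*28 = 12 - 4*(8 - 42)*28 = 12 - (-136)*28 = 12 - 4*(-952) = 12 + 3808 = 3820)
√(f + w) = √(3820 + 1333) = √5153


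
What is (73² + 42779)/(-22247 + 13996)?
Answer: -48108/8251 ≈ -5.8306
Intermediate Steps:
(73² + 42779)/(-22247 + 13996) = (5329 + 42779)/(-8251) = 48108*(-1/8251) = -48108/8251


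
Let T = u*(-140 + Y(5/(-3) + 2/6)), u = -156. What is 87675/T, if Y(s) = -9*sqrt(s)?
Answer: 1022875/256204 - 87675*I*sqrt(3)/512408 ≈ 3.9924 - 0.29636*I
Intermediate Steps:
T = 21840 + 936*I*sqrt(3) (T = -156*(-140 - 9*sqrt(5/(-3) + 2/6)) = -156*(-140 - 9*sqrt(5*(-1/3) + 2*(1/6))) = -156*(-140 - 9*sqrt(-5/3 + 1/3)) = -156*(-140 - 6*I*sqrt(3)) = 21840 + 936*I*sqrt(3) ≈ 21840.0 + 1621.2*I)
87675/T = 87675/(21840 + 936*I*sqrt(3))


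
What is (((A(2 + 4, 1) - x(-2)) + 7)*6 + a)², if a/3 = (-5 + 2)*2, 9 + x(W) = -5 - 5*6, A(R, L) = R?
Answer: 104976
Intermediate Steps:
x(W) = -44 (x(W) = -9 + (-5 - 5*6) = -9 + (-5 - 30) = -9 - 35 = -44)
a = -18 (a = 3*((-5 + 2)*2) = 3*(-3*2) = 3*(-6) = -18)
(((A(2 + 4, 1) - x(-2)) + 7)*6 + a)² = ((((2 + 4) - 1*(-44)) + 7)*6 - 18)² = (((6 + 44) + 7)*6 - 18)² = ((50 + 7)*6 - 18)² = (57*6 - 18)² = (342 - 18)² = 324² = 104976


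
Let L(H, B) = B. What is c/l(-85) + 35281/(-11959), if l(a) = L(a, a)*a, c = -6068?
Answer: -327472437/86403775 ≈ -3.7900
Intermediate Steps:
l(a) = a**2 (l(a) = a*a = a**2)
c/l(-85) + 35281/(-11959) = -6068/((-85)**2) + 35281/(-11959) = -6068/7225 + 35281*(-1/11959) = -6068*1/7225 - 35281/11959 = -6068/7225 - 35281/11959 = -327472437/86403775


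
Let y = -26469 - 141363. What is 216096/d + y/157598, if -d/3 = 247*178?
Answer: -668964316/247462631 ≈ -2.7033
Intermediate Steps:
d = -131898 (d = -741*178 = -3*43966 = -131898)
y = -167832
216096/d + y/157598 = 216096/(-131898) - 167832/157598 = 216096*(-1/131898) - 167832*1/157598 = -36016/21983 - 11988/11257 = -668964316/247462631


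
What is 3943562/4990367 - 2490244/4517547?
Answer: 5387995202866/22544217469749 ≈ 0.23900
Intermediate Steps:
3943562/4990367 - 2490244/4517547 = 5387995202866/22544217469749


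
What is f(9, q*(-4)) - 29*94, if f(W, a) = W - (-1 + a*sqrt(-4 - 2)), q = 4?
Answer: -2716 + 16*I*sqrt(6) ≈ -2716.0 + 39.192*I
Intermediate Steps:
f(W, a) = 1 + W - I*a*sqrt(6) (f(W, a) = W - (-1 + a*sqrt(-6)) = W - (-1 + a*(I*sqrt(6))) = W - (-1 + I*a*sqrt(6)) = W + (1 - I*a*sqrt(6)) = 1 + W - I*a*sqrt(6))
f(9, q*(-4)) - 29*94 = (1 + 9 - I*4*(-4)*sqrt(6)) - 29*94 = (1 + 9 - 1*I*(-16)*sqrt(6)) - 2726 = (1 + 9 + 16*I*sqrt(6)) - 2726 = (10 + 16*I*sqrt(6)) - 2726 = -2716 + 16*I*sqrt(6)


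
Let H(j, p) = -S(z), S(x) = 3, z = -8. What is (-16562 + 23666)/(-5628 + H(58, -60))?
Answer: -2368/1877 ≈ -1.2616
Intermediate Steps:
H(j, p) = -3 (H(j, p) = -1*3 = -3)
(-16562 + 23666)/(-5628 + H(58, -60)) = (-16562 + 23666)/(-5628 - 3) = 7104/(-5631) = 7104*(-1/5631) = -2368/1877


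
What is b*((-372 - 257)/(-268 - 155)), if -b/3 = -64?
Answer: 40256/141 ≈ 285.50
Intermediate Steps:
b = 192 (b = -3*(-64) = 192)
b*((-372 - 257)/(-268 - 155)) = 192*((-372 - 257)/(-268 - 155)) = 192*(-629/(-423)) = 192*(-629*(-1/423)) = 192*(629/423) = 40256/141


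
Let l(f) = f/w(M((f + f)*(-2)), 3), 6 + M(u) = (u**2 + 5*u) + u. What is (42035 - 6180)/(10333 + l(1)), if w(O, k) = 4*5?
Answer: 717100/206661 ≈ 3.4699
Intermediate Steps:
M(u) = -6 + u**2 + 6*u (M(u) = -6 + ((u**2 + 5*u) + u) = -6 + (u**2 + 6*u) = -6 + u**2 + 6*u)
w(O, k) = 20
l(f) = f/20
(42035 - 6180)/(10333 + l(1)) = (42035 - 6180)/(10333 + (1/20)*1) = 35855/(10333 + 1/20) = 35855/(206661/20) = 35855*(20/206661) = 717100/206661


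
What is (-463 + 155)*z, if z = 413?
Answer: -127204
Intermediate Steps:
(-463 + 155)*z = (-463 + 155)*413 = -308*413 = -127204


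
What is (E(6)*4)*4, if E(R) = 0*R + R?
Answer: 96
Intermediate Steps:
E(R) = R (E(R) = 0 + R = R)
(E(6)*4)*4 = (6*4)*4 = 24*4 = 96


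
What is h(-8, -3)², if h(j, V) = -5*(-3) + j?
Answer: 49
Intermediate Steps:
h(j, V) = 15 + j
h(-8, -3)² = (15 - 8)² = 7² = 49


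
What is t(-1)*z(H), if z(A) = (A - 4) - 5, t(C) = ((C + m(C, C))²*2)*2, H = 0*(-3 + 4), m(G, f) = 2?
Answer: -36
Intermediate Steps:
H = 0 (H = 0*1 = 0)
t(C) = 4*(2 + C)² (t(C) = ((C + 2)²*2)*2 = ((2 + C)²*2)*2 = (2*(2 + C)²)*2 = 4*(2 + C)²)
z(A) = -9 + A (z(A) = (-4 + A) - 5 = -9 + A)
t(-1)*z(H) = (4*(2 - 1)²)*(-9 + 0) = (4*1²)*(-9) = (4*1)*(-9) = 4*(-9) = -36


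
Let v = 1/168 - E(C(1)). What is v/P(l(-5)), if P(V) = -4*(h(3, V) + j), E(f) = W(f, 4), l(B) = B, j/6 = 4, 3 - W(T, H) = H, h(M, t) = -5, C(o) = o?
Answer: -169/12768 ≈ -0.013236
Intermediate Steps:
W(T, H) = 3 - H
j = 24 (j = 6*4 = 24)
E(f) = -1 (E(f) = 3 - 1*4 = 3 - 4 = -1)
P(V) = -76 (P(V) = -4*(-5 + 24) = -4*19 = -76)
v = 169/168 (v = 1/168 - 1*(-1) = 1/168 + 1 = 169/168 ≈ 1.0060)
v/P(l(-5)) = (169/168)/(-76) = (169/168)*(-1/76) = -169/12768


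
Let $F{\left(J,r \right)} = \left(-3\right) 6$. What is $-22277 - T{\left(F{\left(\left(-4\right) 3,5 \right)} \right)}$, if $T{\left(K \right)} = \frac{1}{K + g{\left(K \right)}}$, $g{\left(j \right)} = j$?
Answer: $- \frac{801971}{36} \approx -22277.0$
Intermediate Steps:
$F{\left(J,r \right)} = -18$
$T{\left(K \right)} = \frac{1}{2 K}$ ($T{\left(K \right)} = \frac{1}{K + K} = \frac{1}{2 K}$)
$-22277 - T{\left(F{\left(\left(-4\right) 3,5 \right)} \right)} = -22277 - \frac{1}{2 \left(-18\right)} = -22277 - \frac{1}{2} \left(- \frac{1}{18}\right) = -22277 - - \frac{1}{36} = -22277 + \frac{1}{36} = - \frac{801971}{36}$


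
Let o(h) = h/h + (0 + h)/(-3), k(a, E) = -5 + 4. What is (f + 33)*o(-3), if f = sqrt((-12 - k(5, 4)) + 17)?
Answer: 66 + 2*sqrt(6) ≈ 70.899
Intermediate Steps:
k(a, E) = -1
o(h) = 1 - h/3 (o(h) = 1 + h*(-1/3) = 1 - h/3)
f = sqrt(6) (f = sqrt((-12 - 1*(-1)) + 17) = sqrt((-12 + 1) + 17) = sqrt(-11 + 17) = sqrt(6) ≈ 2.4495)
(f + 33)*o(-3) = (sqrt(6) + 33)*(1 - 1/3*(-3)) = (33 + sqrt(6))*(1 + 1) = (33 + sqrt(6))*2 = 66 + 2*sqrt(6)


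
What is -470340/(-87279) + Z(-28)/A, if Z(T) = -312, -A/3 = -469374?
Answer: 36792715024/6827748891 ≈ 5.3887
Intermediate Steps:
A = 1408122 (A = -3*(-469374) = 1408122)
-470340/(-87279) + Z(-28)/A = -470340/(-87279) - 312/1408122 = -470340*(-1/87279) - 312*1/1408122 = 156780/29093 - 52/234687 = 36792715024/6827748891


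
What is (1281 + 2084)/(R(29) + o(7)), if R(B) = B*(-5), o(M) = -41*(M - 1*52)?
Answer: 673/340 ≈ 1.9794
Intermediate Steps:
o(M) = 2132 - 41*M (o(M) = -41*(M - 52) = -41*(-52 + M) = 2132 - 41*M)
R(B) = -5*B
(1281 + 2084)/(R(29) + o(7)) = (1281 + 2084)/(-5*29 + (2132 - 41*7)) = 3365/(-145 + (2132 - 287)) = 3365/(-145 + 1845) = 3365/1700 = 3365*(1/1700) = 673/340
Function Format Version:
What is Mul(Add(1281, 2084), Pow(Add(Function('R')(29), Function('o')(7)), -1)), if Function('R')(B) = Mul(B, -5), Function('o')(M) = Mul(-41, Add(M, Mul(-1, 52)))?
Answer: Rational(673, 340) ≈ 1.9794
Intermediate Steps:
Function('o')(M) = Add(2132, Mul(-41, M)) (Function('o')(M) = Mul(-41, Add(M, -52)) = Mul(-41, Add(-52, M)) = Add(2132, Mul(-41, M)))
Function('R')(B) = Mul(-5, B)
Mul(Add(1281, 2084), Pow(Add(Function('R')(29), Function('o')(7)), -1)) = Mul(Add(1281, 2084), Pow(Add(Mul(-5, 29), Add(2132, Mul(-41, 7))), -1)) = Mul(3365, Pow(Add(-145, Add(2132, -287)), -1)) = Mul(3365, Pow(Add(-145, 1845), -1)) = Mul(3365, Pow(1700, -1)) = Mul(3365, Rational(1, 1700)) = Rational(673, 340)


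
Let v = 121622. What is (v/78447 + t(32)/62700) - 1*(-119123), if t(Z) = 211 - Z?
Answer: 65103247994457/546514100 ≈ 1.1912e+5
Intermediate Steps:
(v/78447 + t(32)/62700) - 1*(-119123) = (121622/78447 + (211 - 1*32)/62700) - 1*(-119123) = (121622*(1/78447) + (211 - 32)*(1/62700)) + 119123 = (121622/78447 + 179*(1/62700)) + 119123 = (121622/78447 + 179/62700) + 119123 = 848860157/546514100 + 119123 = 65103247994457/546514100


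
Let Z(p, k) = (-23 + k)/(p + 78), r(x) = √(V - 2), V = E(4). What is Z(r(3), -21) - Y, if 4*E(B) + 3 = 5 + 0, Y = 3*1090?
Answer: 2*(-1635*√6 + 255104*I)/(√6 - 156*I) ≈ -3270.6 + 0.0088553*I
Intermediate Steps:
Y = 3270
E(B) = ½ (E(B) = -¾ + (5 + 0)/4 = -¾ + (¼)*5 = -¾ + 5/4 = ½)
V = ½ ≈ 0.50000
r(x) = I*√6/2 (r(x) = √(½ - 2) = √(-3/2) = I*√6/2)
Z(p, k) = (-23 + k)/(78 + p)
Z(r(3), -21) - Y = (-23 - 21)/(78 + I*√6/2) - 1*3270 = -44/(78 + I*√6/2) - 3270 = -3270 - 44/(78 + I*√6/2)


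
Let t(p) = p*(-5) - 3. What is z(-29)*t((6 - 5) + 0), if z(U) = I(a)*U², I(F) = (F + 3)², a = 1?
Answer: -107648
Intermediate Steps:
I(F) = (3 + F)²
z(U) = 16*U² (z(U) = (3 + 1)²*U² = 4²*U² = 16*U²)
t(p) = -3 - 5*p (t(p) = -5*p - 3 = -3 - 5*p)
z(-29)*t((6 - 5) + 0) = (16*(-29)²)*(-3 - 5*((6 - 5) + 0)) = (16*841)*(-3 - 5*(1 + 0)) = 13456*(-3 - 5*1) = 13456*(-3 - 5) = 13456*(-8) = -107648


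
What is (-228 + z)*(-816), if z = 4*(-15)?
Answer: 235008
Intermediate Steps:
z = -60
(-228 + z)*(-816) = (-228 - 60)*(-816) = -288*(-816) = 235008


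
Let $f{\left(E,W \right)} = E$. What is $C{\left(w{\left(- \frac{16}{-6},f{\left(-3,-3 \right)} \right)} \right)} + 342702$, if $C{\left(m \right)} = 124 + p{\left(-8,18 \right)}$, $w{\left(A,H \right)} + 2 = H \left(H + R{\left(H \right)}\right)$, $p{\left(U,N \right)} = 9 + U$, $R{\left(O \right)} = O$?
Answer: $342827$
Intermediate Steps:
$w{\left(A,H \right)} = -2 + 2 H^{2}$ ($w{\left(A,H \right)} = -2 + H \left(H + H\right) = -2 + H 2 H = -2 + 2 H^{2}$)
$C{\left(m \right)} = 125$ ($C{\left(m \right)} = 124 + \left(9 - 8\right) = 124 + 1 = 125$)
$C{\left(w{\left(- \frac{16}{-6},f{\left(-3,-3 \right)} \right)} \right)} + 342702 = 125 + 342702 = 342827$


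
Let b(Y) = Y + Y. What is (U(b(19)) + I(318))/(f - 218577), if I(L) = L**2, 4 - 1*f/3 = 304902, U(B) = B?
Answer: -101162/1133271 ≈ -0.089265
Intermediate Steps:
b(Y) = 2*Y
f = -914694 (f = 12 - 3*304902 = 12 - 914706 = -914694)
(U(b(19)) + I(318))/(f - 218577) = (2*19 + 318**2)/(-914694 - 218577) = (38 + 101124)/(-1133271) = 101162*(-1/1133271) = -101162/1133271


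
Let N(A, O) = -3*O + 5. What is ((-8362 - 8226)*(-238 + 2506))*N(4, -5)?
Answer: -752431680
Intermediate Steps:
N(A, O) = 5 - 3*O
((-8362 - 8226)*(-238 + 2506))*N(4, -5) = ((-8362 - 8226)*(-238 + 2506))*(5 - 3*(-5)) = (-16588*2268)*(5 + 15) = -37621584*20 = -752431680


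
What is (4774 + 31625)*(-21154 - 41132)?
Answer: -2267148114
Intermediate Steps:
(4774 + 31625)*(-21154 - 41132) = 36399*(-62286) = -2267148114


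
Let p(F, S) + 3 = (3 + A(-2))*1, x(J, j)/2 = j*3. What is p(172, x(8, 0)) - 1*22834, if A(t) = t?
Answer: -22836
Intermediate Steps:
x(J, j) = 6*j (x(J, j) = 2*(j*3) = 2*(3*j) = 6*j)
p(F, S) = -2 (p(F, S) = -3 + (3 - 2)*1 = -3 + 1*1 = -3 + 1 = -2)
p(172, x(8, 0)) - 1*22834 = -2 - 1*22834 = -2 - 22834 = -22836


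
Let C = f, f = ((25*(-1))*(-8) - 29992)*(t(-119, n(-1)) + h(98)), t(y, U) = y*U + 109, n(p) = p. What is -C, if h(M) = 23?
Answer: 7477792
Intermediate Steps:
t(y, U) = 109 + U*y (t(y, U) = U*y + 109 = 109 + U*y)
f = -7477792 (f = ((25*(-1))*(-8) - 29992)*((109 - 1*(-119)) + 23) = (-25*(-8) - 29992)*((109 + 119) + 23) = (200 - 29992)*(228 + 23) = -29792*251 = -7477792)
C = -7477792
-C = -1*(-7477792) = 7477792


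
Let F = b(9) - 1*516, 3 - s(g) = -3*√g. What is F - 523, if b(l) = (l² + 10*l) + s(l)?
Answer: -856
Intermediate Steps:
s(g) = 3 + 3*√g (s(g) = 3 - (-3)*√g = 3 + 3*√g)
b(l) = 3 + l² + 3*√l + 10*l (b(l) = (l² + 10*l) + (3 + 3*√l) = 3 + l² + 3*√l + 10*l)
F = -333 (F = (3 + 9² + 3*√9 + 10*9) - 1*516 = (3 + 81 + 3*3 + 90) - 516 = (3 + 81 + 9 + 90) - 516 = 183 - 516 = -333)
F - 523 = -333 - 523 = -856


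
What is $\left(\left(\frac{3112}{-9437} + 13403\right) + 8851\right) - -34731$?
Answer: $\frac{537764333}{9437} \approx 56985.0$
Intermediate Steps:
$\left(\left(\frac{3112}{-9437} + 13403\right) + 8851\right) - -34731 = \left(\left(3112 \left(- \frac{1}{9437}\right) + 13403\right) + 8851\right) + 34731 = \left(\left(- \frac{3112}{9437} + 13403\right) + 8851\right) + 34731 = \left(\frac{126480999}{9437} + 8851\right) + 34731 = \frac{210007886}{9437} + 34731 = \frac{537764333}{9437}$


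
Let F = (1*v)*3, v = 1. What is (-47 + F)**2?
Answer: 1936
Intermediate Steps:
F = 3 (F = (1*1)*3 = 1*3 = 3)
(-47 + F)**2 = (-47 + 3)**2 = (-44)**2 = 1936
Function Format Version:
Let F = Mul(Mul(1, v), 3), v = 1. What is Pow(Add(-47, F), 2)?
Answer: 1936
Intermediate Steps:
F = 3 (F = Mul(Mul(1, 1), 3) = Mul(1, 3) = 3)
Pow(Add(-47, F), 2) = Pow(Add(-47, 3), 2) = Pow(-44, 2) = 1936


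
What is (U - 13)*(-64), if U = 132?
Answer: -7616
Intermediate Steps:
(U - 13)*(-64) = (132 - 13)*(-64) = 119*(-64) = -7616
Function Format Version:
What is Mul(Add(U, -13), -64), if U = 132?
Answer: -7616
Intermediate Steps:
Mul(Add(U, -13), -64) = Mul(Add(132, -13), -64) = Mul(119, -64) = -7616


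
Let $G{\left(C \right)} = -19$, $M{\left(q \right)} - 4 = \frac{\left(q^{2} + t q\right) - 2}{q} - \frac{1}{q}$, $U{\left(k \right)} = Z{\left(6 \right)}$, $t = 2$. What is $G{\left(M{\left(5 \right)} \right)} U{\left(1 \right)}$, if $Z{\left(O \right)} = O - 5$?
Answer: $-19$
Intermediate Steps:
$Z{\left(O \right)} = -5 + O$
$U{\left(k \right)} = 1$ ($U{\left(k \right)} = -5 + 6 = 1$)
$M{\left(q \right)} = 4 - \frac{1}{q} + \frac{-2 + q^{2} + 2 q}{q}$ ($M{\left(q \right)} = 4 + \left(\frac{\left(q^{2} + 2 q\right) - 2}{q} - \frac{1}{q}\right) = 4 + \left(\frac{-2 + q^{2} + 2 q}{q} - \frac{1}{q}\right) = 4 + \left(- \frac{1}{q} + \frac{-2 + q^{2} + 2 q}{q}\right) = 4 - \frac{1}{q} + \frac{-2 + q^{2} + 2 q}{q}$)
$G{\left(M{\left(5 \right)} \right)} U{\left(1 \right)} = \left(-19\right) 1 = -19$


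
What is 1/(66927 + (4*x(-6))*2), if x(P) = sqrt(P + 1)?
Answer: 66927/4479223649 - 8*I*sqrt(5)/4479223649 ≈ 1.4942e-5 - 3.9937e-9*I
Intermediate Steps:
x(P) = sqrt(1 + P)
1/(66927 + (4*x(-6))*2) = 1/(66927 + (4*sqrt(1 - 6))*2) = 1/(66927 + (4*sqrt(-5))*2) = 1/(66927 + (4*(I*sqrt(5)))*2) = 1/(66927 + (4*I*sqrt(5))*2) = 1/(66927 + 8*I*sqrt(5))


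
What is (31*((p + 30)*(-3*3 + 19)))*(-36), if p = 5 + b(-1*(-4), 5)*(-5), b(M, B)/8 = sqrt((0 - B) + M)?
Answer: -390600 + 446400*I ≈ -3.906e+5 + 4.464e+5*I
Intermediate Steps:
b(M, B) = 8*sqrt(M - B) (b(M, B) = 8*sqrt((0 - B) + M) = 8*sqrt(-B + M) = 8*sqrt(M - B))
p = 5 - 40*I (p = 5 + (8*sqrt(-1*(-4) - 1*5))*(-5) = 5 + (8*sqrt(4 - 5))*(-5) = 5 + (8*sqrt(-1))*(-5) = 5 + (8*I)*(-5) = 5 - 40*I ≈ 5.0 - 40.0*I)
(31*((p + 30)*(-3*3 + 19)))*(-36) = (31*(((5 - 40*I) + 30)*(-3*3 + 19)))*(-36) = (31*((35 - 40*I)*(-9 + 19)))*(-36) = (31*((35 - 40*I)*10))*(-36) = (31*(350 - 400*I))*(-36) = (10850 - 12400*I)*(-36) = -390600 + 446400*I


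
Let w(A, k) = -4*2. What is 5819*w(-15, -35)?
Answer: -46552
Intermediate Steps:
w(A, k) = -8
5819*w(-15, -35) = 5819*(-8) = -46552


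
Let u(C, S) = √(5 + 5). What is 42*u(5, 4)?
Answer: 42*√10 ≈ 132.82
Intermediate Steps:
u(C, S) = √10
42*u(5, 4) = 42*√10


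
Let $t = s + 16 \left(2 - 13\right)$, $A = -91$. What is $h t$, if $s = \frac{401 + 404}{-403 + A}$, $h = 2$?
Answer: $- \frac{87749}{247} \approx -355.26$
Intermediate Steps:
$s = - \frac{805}{494}$ ($s = \frac{401 + 404}{-403 - 91} = \frac{805}{-494} = 805 \left(- \frac{1}{494}\right) = - \frac{805}{494} \approx -1.6296$)
$t = - \frac{87749}{494}$ ($t = - \frac{805}{494} + 16 \left(2 - 13\right) = - \frac{805}{494} + 16 \left(-11\right) = - \frac{805}{494} - 176 = - \frac{87749}{494} \approx -177.63$)
$h t = 2 \left(- \frac{87749}{494}\right) = - \frac{87749}{247}$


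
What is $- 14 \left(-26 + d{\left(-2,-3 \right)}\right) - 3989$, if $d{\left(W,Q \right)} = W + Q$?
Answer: $-3555$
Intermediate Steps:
$d{\left(W,Q \right)} = Q + W$
$- 14 \left(-26 + d{\left(-2,-3 \right)}\right) - 3989 = - 14 \left(-26 - 5\right) - 3989 = \left(-14\right) \left(-31\right) - 3989 = 434 - 3989 = -3555$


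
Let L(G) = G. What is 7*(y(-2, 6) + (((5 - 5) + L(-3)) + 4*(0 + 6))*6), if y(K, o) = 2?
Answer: 896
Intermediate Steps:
7*(y(-2, 6) + (((5 - 5) + L(-3)) + 4*(0 + 6))*6) = 7*(2 + (((5 - 5) - 3) + 4*(0 + 6))*6) = 7*(2 + ((0 - 3) + 4*6)*6) = 7*(2 + (-3 + 24)*6) = 7*(2 + 21*6) = 7*(2 + 126) = 7*128 = 896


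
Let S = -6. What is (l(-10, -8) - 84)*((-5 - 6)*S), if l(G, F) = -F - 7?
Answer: -5478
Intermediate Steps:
l(G, F) = -7 - F
(l(-10, -8) - 84)*((-5 - 6)*S) = ((-7 - 1*(-8)) - 84)*((-5 - 6)*(-6)) = ((-7 + 8) - 84)*(-11*(-6)) = (1 - 84)*66 = -83*66 = -5478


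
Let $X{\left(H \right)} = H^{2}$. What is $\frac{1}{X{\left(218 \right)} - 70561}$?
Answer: $- \frac{1}{23037} \approx -4.3408 \cdot 10^{-5}$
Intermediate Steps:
$\frac{1}{X{\left(218 \right)} - 70561} = \frac{1}{218^{2} - 70561} = \frac{1}{47524 - 70561} = \frac{1}{-23037} = - \frac{1}{23037}$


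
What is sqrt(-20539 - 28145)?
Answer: 2*I*sqrt(12171) ≈ 220.64*I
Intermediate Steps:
sqrt(-20539 - 28145) = sqrt(-48684) = 2*I*sqrt(12171)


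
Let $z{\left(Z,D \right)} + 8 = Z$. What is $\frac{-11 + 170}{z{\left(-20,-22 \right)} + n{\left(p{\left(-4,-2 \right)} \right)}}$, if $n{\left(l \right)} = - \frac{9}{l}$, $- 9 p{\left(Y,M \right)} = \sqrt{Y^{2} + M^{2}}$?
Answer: $- \frac{89040}{9119} - \frac{25758 \sqrt{5}}{9119} \approx -16.08$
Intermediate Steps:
$z{\left(Z,D \right)} = -8 + Z$
$p{\left(Y,M \right)} = - \frac{\sqrt{M^{2} + Y^{2}}}{9}$ ($p{\left(Y,M \right)} = - \frac{\sqrt{Y^{2} + M^{2}}}{9} = - \frac{\sqrt{M^{2} + Y^{2}}}{9}$)
$\frac{-11 + 170}{z{\left(-20,-22 \right)} + n{\left(p{\left(-4,-2 \right)} \right)}} = \frac{-11 + 170}{\left(-8 - 20\right) - \frac{9}{\left(- \frac{1}{9}\right) \sqrt{\left(-2\right)^{2} + \left(-4\right)^{2}}}} = \frac{159}{-28 - \frac{9}{\left(- \frac{1}{9}\right) \sqrt{4 + 16}}} = \frac{159}{-28 - \frac{9}{\left(- \frac{1}{9}\right) \sqrt{20}}} = \frac{159}{-28 - \frac{9}{\left(- \frac{1}{9}\right) 2 \sqrt{5}}} = \frac{159}{-28 - \frac{9}{\left(- \frac{2}{9}\right) \sqrt{5}}} = \frac{159}{-28 - 9 \left(- \frac{9 \sqrt{5}}{10}\right)} = \frac{159}{-28 + \frac{81 \sqrt{5}}{10}}$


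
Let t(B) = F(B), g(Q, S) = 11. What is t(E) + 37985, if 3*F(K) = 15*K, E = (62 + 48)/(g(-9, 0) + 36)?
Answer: 1785845/47 ≈ 37997.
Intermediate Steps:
E = 110/47 (E = (62 + 48)/(11 + 36) = 110/47 ≈ 2.3404)
F(K) = 5*K (F(K) = (15*K)/3 = 5*K)
t(B) = 5*B
t(E) + 37985 = 5*(110/47) + 37985 = 550/47 + 37985 = 1785845/47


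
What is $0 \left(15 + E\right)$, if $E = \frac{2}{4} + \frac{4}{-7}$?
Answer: $0$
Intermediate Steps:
$E = - \frac{1}{14}$ ($E = 2 \cdot \frac{1}{4} + 4 \left(- \frac{1}{7}\right) = \frac{1}{2} - \frac{4}{7} = - \frac{1}{14} \approx -0.071429$)
$0 \left(15 + E\right) = 0 \left(15 - \frac{1}{14}\right) = 0 \cdot \frac{209}{14} = 0$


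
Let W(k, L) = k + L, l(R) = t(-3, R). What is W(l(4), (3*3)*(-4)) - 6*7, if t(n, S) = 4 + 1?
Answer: -73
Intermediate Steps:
t(n, S) = 5
l(R) = 5
W(k, L) = L + k
W(l(4), (3*3)*(-4)) - 6*7 = ((3*3)*(-4) + 5) - 6*7 = (9*(-4) + 5) - 42 = (-36 + 5) - 42 = -31 - 42 = -73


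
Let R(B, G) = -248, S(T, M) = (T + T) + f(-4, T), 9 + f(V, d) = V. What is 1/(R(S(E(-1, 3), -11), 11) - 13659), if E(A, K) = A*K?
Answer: -1/13907 ≈ -7.1906e-5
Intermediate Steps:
f(V, d) = -9 + V
S(T, M) = -13 + 2*T (S(T, M) = (T + T) + (-9 - 4) = 2*T - 13 = -13 + 2*T)
1/(R(S(E(-1, 3), -11), 11) - 13659) = 1/(-248 - 13659) = 1/(-13907) = -1/13907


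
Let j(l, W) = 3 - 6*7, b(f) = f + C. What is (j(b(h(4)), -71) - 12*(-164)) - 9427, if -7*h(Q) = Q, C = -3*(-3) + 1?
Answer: -7498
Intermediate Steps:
C = 10 (C = 9 + 1 = 10)
h(Q) = -Q/7
b(f) = 10 + f (b(f) = f + 10 = 10 + f)
j(l, W) = -39 (j(l, W) = 3 - 42 = -39)
(j(b(h(4)), -71) - 12*(-164)) - 9427 = (-39 - 12*(-164)) - 9427 = (-39 + 1968) - 9427 = 1929 - 9427 = -7498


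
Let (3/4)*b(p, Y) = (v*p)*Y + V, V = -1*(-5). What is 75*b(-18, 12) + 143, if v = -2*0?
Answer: 643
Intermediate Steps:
V = 5
v = 0
b(p, Y) = 20/3 (b(p, Y) = 4*((0*p)*Y + 5)/3 = 4*(0*Y + 5)/3 = 4*(0 + 5)/3 = (4/3)*5 = 20/3)
75*b(-18, 12) + 143 = 75*(20/3) + 143 = 500 + 143 = 643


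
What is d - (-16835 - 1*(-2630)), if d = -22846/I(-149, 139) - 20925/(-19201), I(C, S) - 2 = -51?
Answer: 1972064488/134407 ≈ 14672.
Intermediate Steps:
I(C, S) = -49 (I(C, S) = 2 - 51 = -49)
d = 62813053/134407 (d = -22846/(-49) - 20925/(-19201) = -22846*(-1/49) - 20925*(-1/19201) = 22846/49 + 20925/19201 = 62813053/134407 ≈ 467.33)
d - (-16835 - 1*(-2630)) = 62813053/134407 - (-16835 - 1*(-2630)) = 62813053/134407 - (-16835 + 2630) = 62813053/134407 - 1*(-14205) = 62813053/134407 + 14205 = 1972064488/134407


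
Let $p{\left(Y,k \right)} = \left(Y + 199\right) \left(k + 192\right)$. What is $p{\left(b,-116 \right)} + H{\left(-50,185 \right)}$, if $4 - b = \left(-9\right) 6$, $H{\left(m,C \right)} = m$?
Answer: $19482$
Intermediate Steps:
$b = 58$ ($b = 4 - \left(-9\right) 6 = 4 - -54 = 4 + 54 = 58$)
$p{\left(Y,k \right)} = \left(192 + k\right) \left(199 + Y\right)$ ($p{\left(Y,k \right)} = \left(199 + Y\right) \left(192 + k\right) = \left(192 + k\right) \left(199 + Y\right)$)
$p{\left(b,-116 \right)} + H{\left(-50,185 \right)} = \left(38208 + 192 \cdot 58 + 199 \left(-116\right) + 58 \left(-116\right)\right) - 50 = \left(38208 + 11136 - 23084 - 6728\right) - 50 = 19532 - 50 = 19482$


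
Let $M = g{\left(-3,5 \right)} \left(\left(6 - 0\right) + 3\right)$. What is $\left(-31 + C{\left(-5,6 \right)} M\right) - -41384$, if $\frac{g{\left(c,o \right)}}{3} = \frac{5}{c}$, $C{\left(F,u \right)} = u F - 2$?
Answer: $42793$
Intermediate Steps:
$C{\left(F,u \right)} = -2 + F u$ ($C{\left(F,u \right)} = F u - 2 = -2 + F u$)
$g{\left(c,o \right)} = \frac{15}{c}$ ($g{\left(c,o \right)} = 3 \frac{5}{c} = \frac{15}{c}$)
$M = -45$ ($M = \frac{15}{-3} \left(\left(6 - 0\right) + 3\right) = 15 \left(- \frac{1}{3}\right) \left(\left(6 + 0\right) + 3\right) = - 5 \left(6 + 3\right) = \left(-5\right) 9 = -45$)
$\left(-31 + C{\left(-5,6 \right)} M\right) - -41384 = \left(-31 + \left(-2 - 30\right) \left(-45\right)\right) - -41384 = \left(-31 + \left(-2 - 30\right) \left(-45\right)\right) + 41384 = \left(-31 - -1440\right) + 41384 = \left(-31 + 1440\right) + 41384 = 1409 + 41384 = 42793$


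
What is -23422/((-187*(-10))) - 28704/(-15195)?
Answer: -10074027/947155 ≈ -10.636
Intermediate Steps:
-23422/((-187*(-10))) - 28704/(-15195) = -23422/1870 - 28704*(-1/15195) = -23422*1/1870 + 9568/5065 = -11711/935 + 9568/5065 = -10074027/947155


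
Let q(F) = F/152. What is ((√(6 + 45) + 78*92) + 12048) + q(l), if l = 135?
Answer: 2922183/152 + √51 ≈ 19232.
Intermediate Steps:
q(F) = F/152 (q(F) = F*(1/152) = F/152)
((√(6 + 45) + 78*92) + 12048) + q(l) = ((√(6 + 45) + 78*92) + 12048) + (1/152)*135 = ((√51 + 7176) + 12048) + 135/152 = ((7176 + √51) + 12048) + 135/152 = (19224 + √51) + 135/152 = 2922183/152 + √51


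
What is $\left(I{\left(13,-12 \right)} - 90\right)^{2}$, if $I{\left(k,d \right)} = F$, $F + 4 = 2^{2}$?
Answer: $8100$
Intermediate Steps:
$F = 0$ ($F = -4 + 2^{2} = -4 + 4 = 0$)
$I{\left(k,d \right)} = 0$
$\left(I{\left(13,-12 \right)} - 90\right)^{2} = \left(0 - 90\right)^{2} = \left(-90\right)^{2} = 8100$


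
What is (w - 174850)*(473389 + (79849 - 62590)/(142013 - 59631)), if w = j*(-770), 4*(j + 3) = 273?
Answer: -17556652204373545/164764 ≈ -1.0656e+11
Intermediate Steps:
j = 261/4 (j = -3 + (¼)*273 = -3 + 273/4 = 261/4 ≈ 65.250)
w = -100485/2 (w = (261/4)*(-770) = -100485/2 ≈ -50243.)
(w - 174850)*(473389 + (79849 - 62590)/(142013 - 59631)) = (-100485/2 - 174850)*(473389 + (79849 - 62590)/(142013 - 59631)) = -450185*(473389 + 17259/82382)/2 = -450185/2*38998749857/82382 = -17556652204373545/164764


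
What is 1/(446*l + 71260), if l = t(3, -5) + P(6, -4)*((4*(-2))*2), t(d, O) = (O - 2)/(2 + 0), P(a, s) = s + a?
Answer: 1/55427 ≈ 1.8042e-5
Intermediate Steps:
P(a, s) = a + s
t(d, O) = -1 + O/2 (t(d, O) = (-2 + O)/2 = (-2 + O)*(½) = -1 + O/2)
l = -71/2 (l = (-1 + (½)*(-5)) + (6 - 4)*((4*(-2))*2) = (-1 - 5/2) + 2*(-8*2) = -7/2 + 2*(-16) = -7/2 - 32 = -71/2 ≈ -35.500)
1/(446*l + 71260) = 1/(446*(-71/2) + 71260) = 1/(-15833 + 71260) = 1/55427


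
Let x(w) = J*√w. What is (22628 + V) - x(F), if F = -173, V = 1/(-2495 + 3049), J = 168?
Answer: 12535913/554 - 168*I*√173 ≈ 22628.0 - 2209.7*I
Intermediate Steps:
V = 1/554 ≈ 0.0018051
x(w) = 168*√w
(22628 + V) - x(F) = (22628 + 1/554) - 168*√(-173) = 12535913/554 - 168*I*√173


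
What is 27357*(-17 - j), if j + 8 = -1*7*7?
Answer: 1094280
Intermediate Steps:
j = -57 (j = -8 - 1*7*7 = -8 - 7*7 = -8 - 49 = -57)
27357*(-17 - j) = 27357*(-17 - 1*(-57)) = 27357*(-17 + 57) = 27357*40 = 1094280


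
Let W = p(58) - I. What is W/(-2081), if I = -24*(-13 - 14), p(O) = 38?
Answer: 610/2081 ≈ 0.29313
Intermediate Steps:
I = 648 (I = -24*(-27) = 648)
W = -610 (W = 38 - 1*648 = 38 - 648 = -610)
W/(-2081) = -610/(-2081) = -610*(-1/2081) = 610/2081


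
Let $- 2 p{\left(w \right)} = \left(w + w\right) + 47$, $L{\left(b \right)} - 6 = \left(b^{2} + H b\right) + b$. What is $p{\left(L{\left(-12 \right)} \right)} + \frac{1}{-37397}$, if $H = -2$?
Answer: $- \frac{13874289}{74794} \approx -185.5$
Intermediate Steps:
$L{\left(b \right)} = 6 + b^{2} - b$ ($L{\left(b \right)} = 6 + \left(\left(b^{2} - 2 b\right) + b\right) = 6 + \left(b^{2} - b\right) = 6 + b^{2} - b$)
$p{\left(w \right)} = - \frac{47}{2} - w$ ($p{\left(w \right)} = - \frac{\left(w + w\right) + 47}{2} = - \frac{2 w + 47}{2} = - \frac{47 + 2 w}{2} = - \frac{47}{2} - w$)
$p{\left(L{\left(-12 \right)} \right)} + \frac{1}{-37397} = \left(- \frac{47}{2} - \left(6 + \left(-12\right)^{2} - -12\right)\right) + \frac{1}{-37397} = \left(- \frac{47}{2} - \left(6 + 144 + 12\right)\right) - \frac{1}{37397} = \left(- \frac{47}{2} - 162\right) - \frac{1}{37397} = - \frac{371}{2} - \frac{1}{37397} = - \frac{13874289}{74794}$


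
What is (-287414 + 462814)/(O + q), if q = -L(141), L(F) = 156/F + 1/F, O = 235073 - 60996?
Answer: 247314/245447 ≈ 1.0076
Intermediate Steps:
O = 174077
L(F) = 157/F (L(F) = 156/F + 1/F = 157/F)
q = -157/141 ≈ -1.1135
(-287414 + 462814)/(O + q) = (-287414 + 462814)/(174077 - 157/141) = 175400/(24544700/141) = 175400*(141/24544700) = 247314/245447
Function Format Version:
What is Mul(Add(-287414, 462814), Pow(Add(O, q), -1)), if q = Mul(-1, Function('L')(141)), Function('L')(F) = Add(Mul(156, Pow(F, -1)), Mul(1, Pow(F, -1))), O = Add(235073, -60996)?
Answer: Rational(247314, 245447) ≈ 1.0076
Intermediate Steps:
O = 174077
Function('L')(F) = Mul(157, Pow(F, -1)) (Function('L')(F) = Add(Mul(156, Pow(F, -1)), Pow(F, -1)) = Mul(157, Pow(F, -1)))
q = Rational(-157, 141) (q = Mul(-1, Mul(157, Pow(141, -1))) = Mul(-1, Mul(157, Rational(1, 141))) = Mul(-1, Rational(157, 141)) = Rational(-157, 141) ≈ -1.1135)
Mul(Add(-287414, 462814), Pow(Add(O, q), -1)) = Mul(Add(-287414, 462814), Pow(Add(174077, Rational(-157, 141)), -1)) = Mul(175400, Pow(Rational(24544700, 141), -1)) = Mul(175400, Rational(141, 24544700)) = Rational(247314, 245447)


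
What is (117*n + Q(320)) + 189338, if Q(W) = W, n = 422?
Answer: 239032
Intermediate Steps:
(117*n + Q(320)) + 189338 = (117*422 + 320) + 189338 = (49374 + 320) + 189338 = 49694 + 189338 = 239032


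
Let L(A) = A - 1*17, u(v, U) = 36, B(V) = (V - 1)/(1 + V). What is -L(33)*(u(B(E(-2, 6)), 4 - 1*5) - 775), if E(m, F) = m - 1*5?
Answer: 11824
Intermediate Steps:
E(m, F) = -5 + m (E(m, F) = m - 5 = -5 + m)
B(V) = (-1 + V)/(1 + V)
L(A) = -17 + A (L(A) = A - 17 = -17 + A)
-L(33)*(u(B(E(-2, 6)), 4 - 1*5) - 775) = -(-17 + 33)*(36 - 775) = -16*(-739) = -1*(-11824) = 11824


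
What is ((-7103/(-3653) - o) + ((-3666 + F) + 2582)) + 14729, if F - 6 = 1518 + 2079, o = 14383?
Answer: 10472948/3653 ≈ 2866.9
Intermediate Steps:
F = 3603 (F = 6 + (1518 + 2079) = 6 + 3597 = 3603)
((-7103/(-3653) - o) + ((-3666 + F) + 2582)) + 14729 = ((-7103/(-3653) - 1*14383) + ((-3666 + 3603) + 2582)) + 14729 = ((-7103*(-1/3653) - 14383) + (-63 + 2582)) + 14729 = ((7103/3653 - 14383) + 2519) + 14729 = (-52533996/3653 + 2519) + 14729 = -43332089/3653 + 14729 = 10472948/3653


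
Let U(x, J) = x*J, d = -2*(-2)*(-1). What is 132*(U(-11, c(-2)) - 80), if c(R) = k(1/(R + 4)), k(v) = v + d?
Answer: -5478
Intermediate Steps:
d = -4 (d = 4*(-1) = -4)
k(v) = -4 + v (k(v) = v - 4 = -4 + v)
c(R) = -4 + 1/(4 + R) (c(R) = -4 + 1/(R + 4) = -4 + 1/(4 + R))
U(x, J) = J*x
132*(U(-11, c(-2)) - 80) = 132*(((-15 - 4*(-2))/(4 - 2))*(-11) - 80) = 132*(((-15 + 8)/2)*(-11) - 80) = 132*(((½)*(-7))*(-11) - 80) = 132*(-7/2*(-11) - 80) = 132*(77/2 - 80) = 132*(-83/2) = -5478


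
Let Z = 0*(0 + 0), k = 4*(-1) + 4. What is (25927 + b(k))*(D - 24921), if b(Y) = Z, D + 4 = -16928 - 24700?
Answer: -1725519631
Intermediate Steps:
k = 0 (k = -4 + 4 = 0)
D = -41632 (D = -4 + (-16928 - 24700) = -4 - 41628 = -41632)
Z = 0 (Z = 0*0 = 0)
b(Y) = 0
(25927 + b(k))*(D - 24921) = (25927 + 0)*(-41632 - 24921) = 25927*(-66553) = -1725519631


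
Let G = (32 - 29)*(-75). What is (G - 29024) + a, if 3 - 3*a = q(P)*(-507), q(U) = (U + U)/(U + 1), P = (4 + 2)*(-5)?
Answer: -838052/29 ≈ -28898.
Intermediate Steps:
P = -30 (P = 6*(-5) = -30)
q(U) = 2*U/(1 + U) (q(U) = (2*U)/(1 + U) = 2*U/(1 + U))
G = -225 (G = 3*(-75) = -225)
a = 10169/29 (a = 1 - 2*(-30)/(1 - 30)*(-507)/3 = 1 - 2*(-30)/(-29)*(-507)/3 = 1 - 2*(-30)*(-1/29)*(-507)/3 = 1 - 20*(-507)/29 = 1 - 1/3*(-30420/29) = 1 + 10140/29 = 10169/29 ≈ 350.66)
(G - 29024) + a = (-225 - 29024) + 10169/29 = -29249 + 10169/29 = -838052/29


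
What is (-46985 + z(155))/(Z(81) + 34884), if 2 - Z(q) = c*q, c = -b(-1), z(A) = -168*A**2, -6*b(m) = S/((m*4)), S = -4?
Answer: -1633274/13949 ≈ -117.09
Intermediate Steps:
b(m) = 1/(6*m) (b(m) = -(-2)/(3*(m*4)) = -(-2)/(3*(4*m)) = -(-2)*1/(4*m)/3 = -(-1)/(6*m) = 1/(6*m))
c = 1/6 (c = -1/(6*(-1)) = -(-1)/6 = -1*(-1/6) = 1/6 ≈ 0.16667)
Z(q) = 2 - q/6
(-46985 + z(155))/(Z(81) + 34884) = (-46985 - 168*155**2)/((2 - 1/6*81) + 34884) = (-46985 - 168*24025)/((2 - 27/2) + 34884) = (-46985 - 4036200)/(-23/2 + 34884) = -4083185/69745/2 = -4083185*2/69745 = -1633274/13949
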